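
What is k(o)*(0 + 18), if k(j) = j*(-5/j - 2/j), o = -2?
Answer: -126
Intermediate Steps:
k(j) = -7 (k(j) = j*(-7/j) = -7)
k(o)*(0 + 18) = -7*(0 + 18) = -7*18 = -126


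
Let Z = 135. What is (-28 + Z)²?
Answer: 11449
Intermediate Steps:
(-28 + Z)² = (-28 + 135)² = 107² = 11449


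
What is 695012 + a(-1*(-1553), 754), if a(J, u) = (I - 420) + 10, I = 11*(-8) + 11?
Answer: 694525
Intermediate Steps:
I = -77 (I = -88 + 11 = -77)
a(J, u) = -487 (a(J, u) = (-77 - 420) + 10 = -497 + 10 = -487)
695012 + a(-1*(-1553), 754) = 695012 - 487 = 694525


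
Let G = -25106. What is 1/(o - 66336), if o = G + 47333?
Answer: -1/44109 ≈ -2.2671e-5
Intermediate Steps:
o = 22227 (o = -25106 + 47333 = 22227)
1/(o - 66336) = 1/(22227 - 66336) = 1/(-44109) = -1/44109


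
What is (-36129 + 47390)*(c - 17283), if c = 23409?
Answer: 68984886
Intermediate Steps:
(-36129 + 47390)*(c - 17283) = (-36129 + 47390)*(23409 - 17283) = 11261*6126 = 68984886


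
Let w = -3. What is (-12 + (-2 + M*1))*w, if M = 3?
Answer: 33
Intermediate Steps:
(-12 + (-2 + M*1))*w = (-12 + (-2 + 3*1))*(-3) = (-12 + (-2 + 3))*(-3) = (-12 + 1)*(-3) = -11*(-3) = 33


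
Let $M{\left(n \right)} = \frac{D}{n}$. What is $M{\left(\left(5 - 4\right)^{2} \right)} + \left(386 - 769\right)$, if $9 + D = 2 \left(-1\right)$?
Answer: $-394$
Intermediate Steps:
$D = -11$ ($D = -9 + 2 \left(-1\right) = -9 - 2 = -11$)
$M{\left(n \right)} = - \frac{11}{n}$
$M{\left(\left(5 - 4\right)^{2} \right)} + \left(386 - 769\right) = - \frac{11}{\left(5 - 4\right)^{2}} + \left(386 - 769\right) = - \frac{11}{1^{2}} + \left(386 - 769\right) = - \frac{11}{1} - 383 = \left(-11\right) 1 - 383 = -11 - 383 = -394$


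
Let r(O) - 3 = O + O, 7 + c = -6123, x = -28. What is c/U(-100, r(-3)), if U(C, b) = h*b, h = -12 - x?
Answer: 3065/24 ≈ 127.71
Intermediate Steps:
c = -6130 (c = -7 - 6123 = -6130)
h = 16 (h = -12 - 1*(-28) = -12 + 28 = 16)
r(O) = 3 + 2*O (r(O) = 3 + (O + O) = 3 + 2*O)
U(C, b) = 16*b
c/U(-100, r(-3)) = -6130*1/(16*(3 + 2*(-3))) = -6130*1/(16*(3 - 6)) = -6130/(16*(-3)) = -6130/(-48) = -6130*(-1/48) = 3065/24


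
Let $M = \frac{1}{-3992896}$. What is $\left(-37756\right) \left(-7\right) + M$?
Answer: $\frac{1055290469631}{3992896} \approx 2.6429 \cdot 10^{5}$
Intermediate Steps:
$M = - \frac{1}{3992896} \approx -2.5044 \cdot 10^{-7}$
$\left(-37756\right) \left(-7\right) + M = \left(-37756\right) \left(-7\right) - \frac{1}{3992896} = 264292 - \frac{1}{3992896} = \frac{1055290469631}{3992896}$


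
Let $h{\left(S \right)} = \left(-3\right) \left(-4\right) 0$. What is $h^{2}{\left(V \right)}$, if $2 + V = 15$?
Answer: $0$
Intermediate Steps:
$V = 13$ ($V = -2 + 15 = 13$)
$h{\left(S \right)} = 0$ ($h{\left(S \right)} = 12 \cdot 0 = 0$)
$h^{2}{\left(V \right)} = 0^{2} = 0$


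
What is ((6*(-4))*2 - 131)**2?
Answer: 32041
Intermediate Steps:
((6*(-4))*2 - 131)**2 = (-24*2 - 131)**2 = (-48 - 131)**2 = (-179)**2 = 32041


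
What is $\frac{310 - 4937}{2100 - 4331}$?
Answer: $\frac{4627}{2231} \approx 2.074$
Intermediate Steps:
$\frac{310 - 4937}{2100 - 4331} = - \frac{4627}{-2231} = \left(-4627\right) \left(- \frac{1}{2231}\right) = \frac{4627}{2231}$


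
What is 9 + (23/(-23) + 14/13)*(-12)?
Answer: 105/13 ≈ 8.0769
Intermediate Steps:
9 + (23/(-23) + 14/13)*(-12) = 9 + (23*(-1/23) + 14*(1/13))*(-12) = 9 + (-1 + 14/13)*(-12) = 9 + (1/13)*(-12) = 9 - 12/13 = 105/13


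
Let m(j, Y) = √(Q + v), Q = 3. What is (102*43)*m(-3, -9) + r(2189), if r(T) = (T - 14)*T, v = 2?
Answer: 4761075 + 4386*√5 ≈ 4.7709e+6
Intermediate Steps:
r(T) = T*(-14 + T) (r(T) = (-14 + T)*T = T*(-14 + T))
m(j, Y) = √5 (m(j, Y) = √(3 + 2) = √5)
(102*43)*m(-3, -9) + r(2189) = (102*43)*√5 + 2189*(-14 + 2189) = 4386*√5 + 2189*2175 = 4386*√5 + 4761075 = 4761075 + 4386*√5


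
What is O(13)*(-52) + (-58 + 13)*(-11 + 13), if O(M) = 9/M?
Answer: -126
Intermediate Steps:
O(13)*(-52) + (-58 + 13)*(-11 + 13) = (9/13)*(-52) + (-58 + 13)*(-11 + 13) = (9*(1/13))*(-52) - 45*2 = (9/13)*(-52) - 90 = -36 - 90 = -126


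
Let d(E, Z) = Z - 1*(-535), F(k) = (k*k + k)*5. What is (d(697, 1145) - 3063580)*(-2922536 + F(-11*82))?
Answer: -3493548290600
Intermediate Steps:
F(k) = 5*k + 5*k² (F(k) = (k² + k)*5 = (k + k²)*5 = 5*k + 5*k²)
d(E, Z) = 535 + Z (d(E, Z) = Z + 535 = 535 + Z)
(d(697, 1145) - 3063580)*(-2922536 + F(-11*82)) = ((535 + 1145) - 3063580)*(-2922536 + 5*(-11*82)*(1 - 11*82)) = (1680 - 3063580)*(-2922536 + 5*(-902)*(1 - 902)) = -3061900*(-2922536 + 5*(-902)*(-901)) = -3061900*(-2922536 + 4063510) = -3061900*1140974 = -3493548290600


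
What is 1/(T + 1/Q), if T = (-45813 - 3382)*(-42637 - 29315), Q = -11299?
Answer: 11299/39994828953359 ≈ 2.8251e-10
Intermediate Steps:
T = 3539678640 (T = -49195*(-71952) = 3539678640)
1/(T + 1/Q) = 1/(3539678640 + 1/(-11299)) = 1/(3539678640 - 1/11299) = 1/(39994828953359/11299) = 11299/39994828953359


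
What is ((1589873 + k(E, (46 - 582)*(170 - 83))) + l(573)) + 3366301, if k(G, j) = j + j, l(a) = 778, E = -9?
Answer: 4863688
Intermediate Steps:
k(G, j) = 2*j
((1589873 + k(E, (46 - 582)*(170 - 83))) + l(573)) + 3366301 = ((1589873 + 2*((46 - 582)*(170 - 83))) + 778) + 3366301 = ((1589873 + 2*(-536*87)) + 778) + 3366301 = ((1589873 + 2*(-46632)) + 778) + 3366301 = ((1589873 - 93264) + 778) + 3366301 = (1496609 + 778) + 3366301 = 1497387 + 3366301 = 4863688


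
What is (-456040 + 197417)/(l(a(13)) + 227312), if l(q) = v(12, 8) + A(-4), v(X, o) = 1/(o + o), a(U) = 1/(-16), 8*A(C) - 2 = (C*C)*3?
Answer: -4137968/3637093 ≈ -1.1377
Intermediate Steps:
A(C) = ¼ + 3*C²/8 (A(C) = ¼ + ((C*C)*3)/8 = ¼ + (C²*3)/8 = ¼ + (3*C²)/8 = ¼ + 3*C²/8)
a(U) = -1/16
v(X, o) = 1/(2*o)
l(q) = 101/16 (l(q) = (½)/8 + (¼ + (3/8)*(-4)²) = (½)*(⅛) + (¼ + (3/8)*16) = 1/16 + (¼ + 6) = 1/16 + 25/4 = 101/16)
(-456040 + 197417)/(l(a(13)) + 227312) = (-456040 + 197417)/(101/16 + 227312) = -258623/3637093/16 = -258623*16/3637093 = -4137968/3637093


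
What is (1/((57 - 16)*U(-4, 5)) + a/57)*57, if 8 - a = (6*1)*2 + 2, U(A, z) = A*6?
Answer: -1987/328 ≈ -6.0579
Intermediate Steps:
U(A, z) = 6*A
a = -6 (a = 8 - ((6*1)*2 + 2) = 8 - (6*2 + 2) = 8 - (12 + 2) = 8 - 1*14 = 8 - 14 = -6)
(1/((57 - 16)*U(-4, 5)) + a/57)*57 = (1/((57 - 16)*((6*(-4)))) - 6/57)*57 = (1/(41*(-24)) - 6*1/57)*57 = ((1/41)*(-1/24) - 2/19)*57 = (-1/984 - 2/19)*57 = -1987/18696*57 = -1987/328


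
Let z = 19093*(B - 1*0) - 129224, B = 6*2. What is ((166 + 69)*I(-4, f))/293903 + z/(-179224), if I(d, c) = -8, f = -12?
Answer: -7423874899/13168617818 ≈ -0.56376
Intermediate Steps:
B = 12
z = 99892 (z = 19093*(12 - 1*0) - 129224 = 19093*(12 + 0) - 129224 = 19093*12 - 129224 = 229116 - 129224 = 99892)
((166 + 69)*I(-4, f))/293903 + z/(-179224) = ((166 + 69)*(-8))/293903 + 99892/(-179224) = (235*(-8))*(1/293903) + 99892*(-1/179224) = -1880*1/293903 - 24973/44806 = -1880/293903 - 24973/44806 = -7423874899/13168617818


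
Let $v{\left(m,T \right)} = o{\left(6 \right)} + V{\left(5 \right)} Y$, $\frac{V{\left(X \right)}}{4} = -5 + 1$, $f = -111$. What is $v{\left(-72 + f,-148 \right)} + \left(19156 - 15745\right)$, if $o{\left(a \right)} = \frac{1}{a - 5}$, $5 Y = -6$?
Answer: $\frac{17156}{5} \approx 3431.2$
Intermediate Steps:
$Y = - \frac{6}{5}$ ($Y = \frac{1}{5} \left(-6\right) = - \frac{6}{5} \approx -1.2$)
$V{\left(X \right)} = -16$ ($V{\left(X \right)} = 4 \left(-5 + 1\right) = 4 \left(-4\right) = -16$)
$o{\left(a \right)} = \frac{1}{-5 + a}$
$v{\left(m,T \right)} = \frac{101}{5}$ ($v{\left(m,T \right)} = \frac{1}{-5 + 6} - - \frac{96}{5} = 1^{-1} + \frac{96}{5} = 1 + \frac{96}{5} = \frac{101}{5}$)
$v{\left(-72 + f,-148 \right)} + \left(19156 - 15745\right) = \frac{101}{5} + \left(19156 - 15745\right) = \frac{101}{5} + 3411 = \frac{17156}{5}$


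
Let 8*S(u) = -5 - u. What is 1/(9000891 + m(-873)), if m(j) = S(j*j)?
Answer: 4/35622497 ≈ 1.1229e-7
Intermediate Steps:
S(u) = -5/8 - u/8 (S(u) = (-5 - u)/8 = -5/8 - u/8)
m(j) = -5/8 - j²/8 (m(j) = -5/8 - j*j/8 = -5/8 - j²/8)
1/(9000891 + m(-873)) = 1/(9000891 + (-5/8 - ⅛*(-873)²)) = 1/(9000891 + (-5/8 - ⅛*762129)) = 1/(9000891 + (-5/8 - 762129/8)) = 1/(9000891 - 381067/4) = 1/(35622497/4) = 4/35622497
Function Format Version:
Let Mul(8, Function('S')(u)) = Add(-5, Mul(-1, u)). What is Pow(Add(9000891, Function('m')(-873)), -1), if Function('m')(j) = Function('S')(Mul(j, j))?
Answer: Rational(4, 35622497) ≈ 1.1229e-7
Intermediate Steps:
Function('S')(u) = Add(Rational(-5, 8), Mul(Rational(-1, 8), u)) (Function('S')(u) = Mul(Rational(1, 8), Add(-5, Mul(-1, u))) = Add(Rational(-5, 8), Mul(Rational(-1, 8), u)))
Function('m')(j) = Add(Rational(-5, 8), Mul(Rational(-1, 8), Pow(j, 2))) (Function('m')(j) = Add(Rational(-5, 8), Mul(Rational(-1, 8), Mul(j, j))) = Add(Rational(-5, 8), Mul(Rational(-1, 8), Pow(j, 2))))
Pow(Add(9000891, Function('m')(-873)), -1) = Pow(Add(9000891, Add(Rational(-5, 8), Mul(Rational(-1, 8), Pow(-873, 2)))), -1) = Pow(Add(9000891, Add(Rational(-5, 8), Mul(Rational(-1, 8), 762129))), -1) = Pow(Add(9000891, Add(Rational(-5, 8), Rational(-762129, 8))), -1) = Pow(Add(9000891, Rational(-381067, 4)), -1) = Pow(Rational(35622497, 4), -1) = Rational(4, 35622497)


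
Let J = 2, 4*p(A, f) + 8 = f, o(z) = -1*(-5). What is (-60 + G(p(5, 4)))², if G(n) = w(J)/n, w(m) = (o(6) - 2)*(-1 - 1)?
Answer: 2916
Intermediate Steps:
o(z) = 5
p(A, f) = -2 + f/4
w(m) = -6 (w(m) = (5 - 2)*(-1 - 1) = 3*(-2) = -6)
G(n) = -6/n
(-60 + G(p(5, 4)))² = (-60 - 6/(-2 + (¼)*4))² = (-60 - 6/(-2 + 1))² = (-60 - 6/(-1))² = (-60 - 6*(-1))² = (-60 + 6)² = (-54)² = 2916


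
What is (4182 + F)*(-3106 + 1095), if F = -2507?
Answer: -3368425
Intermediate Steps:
(4182 + F)*(-3106 + 1095) = (4182 - 2507)*(-3106 + 1095) = 1675*(-2011) = -3368425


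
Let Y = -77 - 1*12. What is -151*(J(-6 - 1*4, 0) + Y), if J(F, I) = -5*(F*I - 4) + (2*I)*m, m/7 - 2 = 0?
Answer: 10419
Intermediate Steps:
m = 14 (m = 14 + 7*0 = 14 + 0 = 14)
Y = -89 (Y = -77 - 12 = -89)
J(F, I) = 20 + 28*I - 5*F*I (J(F, I) = -5*(F*I - 4) + (2*I)*14 = -5*(-4 + F*I) + 28*I = (20 - 5*F*I) + 28*I = 20 + 28*I - 5*F*I)
-151*(J(-6 - 1*4, 0) + Y) = -151*((20 + 28*0 - 5*(-6 - 1*4)*0) - 89) = -151*((20 + 0 - 5*(-6 - 4)*0) - 89) = -151*((20 + 0 - 5*(-10)*0) - 89) = -151*((20 + 0 + 0) - 89) = -151*(20 - 89) = -151*(-69) = 10419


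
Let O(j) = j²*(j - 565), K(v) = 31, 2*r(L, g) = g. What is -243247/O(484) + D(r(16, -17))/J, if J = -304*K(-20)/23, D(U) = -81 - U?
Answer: 4241591501/22352239008 ≈ 0.18976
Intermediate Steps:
r(L, g) = g/2
O(j) = j²*(-565 + j)
J = -9424/23 ≈ -409.74
-243247/O(484) + D(r(16, -17))/J = -243247*1/(234256*(-565 + 484)) + (-81 - (-17)/2)/(-9424/23) = -243247/(234256*(-81)) + (-81 - 1*(-17/2))*(-23/9424) = -243247/(-18974736) + (-81 + 17/2)*(-23/9424) = -243247*(-1/18974736) - 145/2*(-23/9424) = 243247/18974736 + 3335/18848 = 4241591501/22352239008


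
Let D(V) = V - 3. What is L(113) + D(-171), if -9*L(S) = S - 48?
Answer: -1631/9 ≈ -181.22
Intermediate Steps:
L(S) = 16/3 - S/9 (L(S) = -(S - 48)/9 = -(-48 + S)/9 = 16/3 - S/9)
D(V) = -3 + V
L(113) + D(-171) = (16/3 - ⅑*113) + (-3 - 171) = (16/3 - 113/9) - 174 = -65/9 - 174 = -1631/9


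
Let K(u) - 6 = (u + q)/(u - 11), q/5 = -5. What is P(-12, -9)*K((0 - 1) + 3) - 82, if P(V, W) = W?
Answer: -159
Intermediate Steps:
q = -25 (q = 5*(-5) = -25)
K(u) = 6 + (-25 + u)/(-11 + u) (K(u) = 6 + (u - 25)/(u - 11) = 6 + (-25 + u)/(-11 + u))
P(-12, -9)*K((0 - 1) + 3) - 82 = -63*(-13 + ((0 - 1) + 3))/(-11 + ((0 - 1) + 3)) - 82 = -63*(-13 + (-1 + 3))/(-11 + (-1 + 3)) - 82 = -63*(-13 + 2)/(-11 + 2) - 82 = -63*(-11)/(-9) - 82 = -63*(-1)*(-11)/9 - 82 = -9*77/9 - 82 = -77 - 82 = -159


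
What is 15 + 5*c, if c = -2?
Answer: 5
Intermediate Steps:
15 + 5*c = 15 + 5*(-2) = 15 - 10 = 5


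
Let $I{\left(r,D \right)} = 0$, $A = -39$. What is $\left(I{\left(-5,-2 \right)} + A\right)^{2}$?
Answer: $1521$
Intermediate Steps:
$\left(I{\left(-5,-2 \right)} + A\right)^{2} = \left(0 - 39\right)^{2} = \left(-39\right)^{2} = 1521$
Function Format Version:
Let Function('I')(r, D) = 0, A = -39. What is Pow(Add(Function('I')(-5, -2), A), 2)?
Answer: 1521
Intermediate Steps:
Pow(Add(Function('I')(-5, -2), A), 2) = Pow(Add(0, -39), 2) = Pow(-39, 2) = 1521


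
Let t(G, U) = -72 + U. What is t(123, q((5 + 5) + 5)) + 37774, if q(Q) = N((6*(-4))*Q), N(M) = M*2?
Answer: 36982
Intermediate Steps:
N(M) = 2*M
q(Q) = -48*Q (q(Q) = 2*((6*(-4))*Q) = 2*(-24*Q) = -48*Q)
t(123, q((5 + 5) + 5)) + 37774 = (-72 - 48*((5 + 5) + 5)) + 37774 = (-72 - 48*(10 + 5)) + 37774 = (-72 - 48*15) + 37774 = (-72 - 720) + 37774 = -792 + 37774 = 36982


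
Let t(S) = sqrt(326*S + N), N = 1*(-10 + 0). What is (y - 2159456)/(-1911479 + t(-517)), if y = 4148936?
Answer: -3802849240920/3653752135993 - 11936880*I*sqrt(4682)/3653752135993 ≈ -1.0408 - 0.00022355*I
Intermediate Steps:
N = -10 (N = 1*(-10) = -10)
t(S) = sqrt(-10 + 326*S) (t(S) = sqrt(326*S - 10) = sqrt(-10 + 326*S))
(y - 2159456)/(-1911479 + t(-517)) = (4148936 - 2159456)/(-1911479 + sqrt(-10 + 326*(-517))) = 1989480/(-1911479 + sqrt(-10 - 168542)) = 1989480/(-1911479 + sqrt(-168552)) = 1989480/(-1911479 + 6*I*sqrt(4682))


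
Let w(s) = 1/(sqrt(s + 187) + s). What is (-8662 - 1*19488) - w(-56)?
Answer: -84590694/3005 + sqrt(131)/3005 ≈ -28150.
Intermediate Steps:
w(s) = 1/(s + sqrt(187 + s)) (w(s) = 1/(sqrt(187 + s) + s) = 1/(s + sqrt(187 + s)))
(-8662 - 1*19488) - w(-56) = (-8662 - 1*19488) - 1/(-56 + sqrt(187 - 56)) = (-8662 - 19488) - 1/(-56 + sqrt(131)) = -28150 - 1/(-56 + sqrt(131))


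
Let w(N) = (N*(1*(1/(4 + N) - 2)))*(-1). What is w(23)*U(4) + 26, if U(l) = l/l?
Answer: 1921/27 ≈ 71.148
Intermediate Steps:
U(l) = 1
w(N) = -N*(-2 + 1/(4 + N)) (w(N) = (N*(1*(-2 + 1/(4 + N))))*(-1) = (N*(-2 + 1/(4 + N)))*(-1) = -N*(-2 + 1/(4 + N)))
w(23)*U(4) + 26 = (23*(7 + 2*23)/(4 + 23))*1 + 26 = (23*(7 + 46)/27)*1 + 26 = (23*(1/27)*53)*1 + 26 = (1219/27)*1 + 26 = 1219/27 + 26 = 1921/27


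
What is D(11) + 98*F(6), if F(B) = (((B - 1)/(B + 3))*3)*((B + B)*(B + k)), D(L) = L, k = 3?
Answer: 17651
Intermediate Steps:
F(B) = 6*B*(-1 + B) (F(B) = (((B - 1)/(B + 3))*3)*((B + B)*(B + 3)) = (((-1 + B)/(3 + B))*3)*((2*B)*(3 + B)) = (((-1 + B)/(3 + B))*3)*(2*B*(3 + B)) = (3*(-1 + B)/(3 + B))*(2*B*(3 + B)) = 6*B*(-1 + B))
D(11) + 98*F(6) = 11 + 98*(6*6*(-1 + 6)) = 11 + 98*(6*6*5) = 11 + 98*180 = 11 + 17640 = 17651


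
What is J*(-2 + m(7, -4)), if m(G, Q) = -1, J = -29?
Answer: 87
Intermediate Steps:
J*(-2 + m(7, -4)) = -29*(-2 - 1) = -29*(-3) = 87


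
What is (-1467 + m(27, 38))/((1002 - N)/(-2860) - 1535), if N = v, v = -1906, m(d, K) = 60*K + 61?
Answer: -312455/549126 ≈ -0.56900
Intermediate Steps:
m(d, K) = 61 + 60*K
N = -1906
(-1467 + m(27, 38))/((1002 - N)/(-2860) - 1535) = (-1467 + (61 + 60*38))/((1002 - 1*(-1906))/(-2860) - 1535) = (-1467 + (61 + 2280))/((1002 + 1906)*(-1/2860) - 1535) = (-1467 + 2341)/(2908*(-1/2860) - 1535) = 874/(-727/715 - 1535) = 874/(-1098252/715) = 874*(-715/1098252) = -312455/549126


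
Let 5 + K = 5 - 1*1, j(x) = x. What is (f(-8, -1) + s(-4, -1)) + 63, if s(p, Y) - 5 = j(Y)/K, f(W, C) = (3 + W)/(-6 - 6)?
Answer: 833/12 ≈ 69.417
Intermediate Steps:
f(W, C) = -1/4 - W/12 (f(W, C) = (3 + W)/(-12) = (3 + W)*(-1/12) = -1/4 - W/12)
K = -1 (K = -5 + (5 - 1*1) = -5 + (5 - 1) = -5 + 4 = -1)
s(p, Y) = 5 - Y (s(p, Y) = 5 + Y/(-1) = 5 + Y*(-1) = 5 - Y)
(f(-8, -1) + s(-4, -1)) + 63 = ((-1/4 - 1/12*(-8)) + (5 - 1*(-1))) + 63 = ((-1/4 + 2/3) + (5 + 1)) + 63 = (5/12 + 6) + 63 = 77/12 + 63 = 833/12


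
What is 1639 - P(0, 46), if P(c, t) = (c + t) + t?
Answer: 1547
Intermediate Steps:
P(c, t) = c + 2*t
1639 - P(0, 46) = 1639 - (0 + 2*46) = 1639 - (0 + 92) = 1639 - 1*92 = 1639 - 92 = 1547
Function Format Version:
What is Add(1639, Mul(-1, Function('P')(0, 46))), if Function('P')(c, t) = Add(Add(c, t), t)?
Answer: 1547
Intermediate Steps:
Function('P')(c, t) = Add(c, Mul(2, t))
Add(1639, Mul(-1, Function('P')(0, 46))) = Add(1639, Mul(-1, Add(0, Mul(2, 46)))) = Add(1639, Mul(-1, Add(0, 92))) = Add(1639, Mul(-1, 92)) = Add(1639, -92) = 1547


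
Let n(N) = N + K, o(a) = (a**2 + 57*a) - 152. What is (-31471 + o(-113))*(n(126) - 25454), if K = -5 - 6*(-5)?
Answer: 640039385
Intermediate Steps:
K = 25 (K = -5 + 30 = 25)
o(a) = -152 + a**2 + 57*a
n(N) = 25 + N (n(N) = N + 25 = 25 + N)
(-31471 + o(-113))*(n(126) - 25454) = (-31471 + (-152 + (-113)**2 + 57*(-113)))*((25 + 126) - 25454) = (-31471 + (-152 + 12769 - 6441))*(151 - 25454) = (-31471 + 6176)*(-25303) = -25295*(-25303) = 640039385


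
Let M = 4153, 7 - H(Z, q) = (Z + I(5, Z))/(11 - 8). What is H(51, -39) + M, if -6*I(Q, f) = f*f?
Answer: 8575/2 ≈ 4287.5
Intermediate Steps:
I(Q, f) = -f²/6 (I(Q, f) = -f*f/6 = -f²/6)
H(Z, q) = 7 - Z/3 + Z²/18 (H(Z, q) = 7 - (Z - Z²/6)/(11 - 8) = 7 - (Z - Z²/6)/3 = 7 - (-Z²/18 + Z/3) = 7 + (-Z/3 + Z²/18) = 7 - Z/3 + Z²/18)
H(51, -39) + M = (7 - ⅓*51 + (1/18)*51²) + 4153 = (7 - 17 + (1/18)*2601) + 4153 = (7 - 17 + 289/2) + 4153 = 269/2 + 4153 = 8575/2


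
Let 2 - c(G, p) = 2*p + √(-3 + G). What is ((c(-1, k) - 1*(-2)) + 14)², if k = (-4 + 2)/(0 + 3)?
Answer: 3328/9 - 232*I/3 ≈ 369.78 - 77.333*I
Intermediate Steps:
k = -⅔ (k = -2/3 = -2*⅓ = -⅔ ≈ -0.66667)
c(G, p) = 2 - √(-3 + G) - 2*p (c(G, p) = 2 - (2*p + √(-3 + G)) = 2 - (√(-3 + G) + 2*p) = 2 + (-√(-3 + G) - 2*p) = 2 - √(-3 + G) - 2*p)
((c(-1, k) - 1*(-2)) + 14)² = (((2 - √(-3 - 1) - 2*(-⅔)) - 1*(-2)) + 14)² = (((2 - √(-4) + 4/3) + 2) + 14)² = (((2 - 2*I + 4/3) + 2) + 14)² = (((10/3 - 2*I) + 2) + 14)² = ((16/3 - 2*I) + 14)² = (58/3 - 2*I)²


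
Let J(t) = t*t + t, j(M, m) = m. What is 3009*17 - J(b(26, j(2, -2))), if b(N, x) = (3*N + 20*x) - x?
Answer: 49513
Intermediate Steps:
b(N, x) = 3*N + 19*x
J(t) = t + t² (J(t) = t² + t = t + t²)
3009*17 - J(b(26, j(2, -2))) = 3009*17 - (3*26 + 19*(-2))*(1 + (3*26 + 19*(-2))) = 51153 - (78 - 38)*(1 + (78 - 38)) = 51153 - 40*(1 + 40) = 51153 - 40*41 = 51153 - 1*1640 = 51153 - 1640 = 49513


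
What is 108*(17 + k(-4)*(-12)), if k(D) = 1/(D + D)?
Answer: 1998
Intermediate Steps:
k(D) = 1/(2*D)
108*(17 + k(-4)*(-12)) = 108*(17 + ((½)/(-4))*(-12)) = 108*(17 + ((½)*(-¼))*(-12)) = 108*(17 - ⅛*(-12)) = 108*(17 + 3/2) = 108*(37/2) = 1998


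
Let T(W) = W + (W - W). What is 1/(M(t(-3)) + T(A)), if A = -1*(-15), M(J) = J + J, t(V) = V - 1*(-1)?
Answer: 1/11 ≈ 0.090909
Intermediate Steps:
t(V) = 1 + V (t(V) = V + 1 = 1 + V)
M(J) = 2*J
A = 15
T(W) = W (T(W) = W + 0 = W)
1/(M(t(-3)) + T(A)) = 1/(2*(1 - 3) + 15) = 1/(2*(-2) + 15) = 1/(-4 + 15) = 1/11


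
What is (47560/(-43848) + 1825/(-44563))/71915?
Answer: -1896068/121139479881 ≈ -1.5652e-5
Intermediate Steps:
(47560/(-43848) + 1825/(-44563))/71915 = (47560*(-1/43848) + 1825*(-1/44563))*(1/71915) = (-205/189 - 1825/44563)*(1/71915) = -9480340/8422407*1/71915 = -1896068/121139479881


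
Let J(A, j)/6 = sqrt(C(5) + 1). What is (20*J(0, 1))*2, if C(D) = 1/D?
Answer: 48*sqrt(30) ≈ 262.91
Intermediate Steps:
J(A, j) = 6*sqrt(30)/5 (J(A, j) = 6*sqrt(1/5 + 1) = 6*sqrt(6/5) = 6*(sqrt(30)/5) = 6*sqrt(30)/5)
(20*J(0, 1))*2 = (20*(6*sqrt(30)/5))*2 = (24*sqrt(30))*2 = 48*sqrt(30)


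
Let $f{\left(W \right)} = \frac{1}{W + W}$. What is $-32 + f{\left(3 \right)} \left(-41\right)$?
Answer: $- \frac{233}{6} \approx -38.833$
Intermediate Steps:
$f{\left(W \right)} = \frac{1}{2 W}$
$-32 + f{\left(3 \right)} \left(-41\right) = -32 + \frac{1}{2 \cdot 3} \left(-41\right) = -32 + \frac{1}{2} \cdot \frac{1}{3} \left(-41\right) = -32 + \frac{1}{6} \left(-41\right) = -32 - \frac{41}{6} = - \frac{233}{6}$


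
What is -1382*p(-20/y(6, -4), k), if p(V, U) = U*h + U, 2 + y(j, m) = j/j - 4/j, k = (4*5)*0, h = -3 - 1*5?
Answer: 0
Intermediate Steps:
h = -8 (h = -3 - 5 = -8)
k = 0 (k = 20*0 = 0)
y(j, m) = -1 - 4/j (y(j, m) = -2 + (j/j - 4/j) = -2 + (1 - 4/j) = -1 - 4/j)
p(V, U) = -7*U (p(V, U) = U*(-8) + U = -8*U + U = -7*U)
-1382*p(-20/y(6, -4), k) = -(-9674)*0 = -1382*0 = 0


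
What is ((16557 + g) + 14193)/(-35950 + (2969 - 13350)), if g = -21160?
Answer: -9590/46331 ≈ -0.20699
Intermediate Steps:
((16557 + g) + 14193)/(-35950 + (2969 - 13350)) = ((16557 - 21160) + 14193)/(-35950 + (2969 - 13350)) = (-4603 + 14193)/(-35950 - 10381) = 9590/(-46331) = 9590*(-1/46331) = -9590/46331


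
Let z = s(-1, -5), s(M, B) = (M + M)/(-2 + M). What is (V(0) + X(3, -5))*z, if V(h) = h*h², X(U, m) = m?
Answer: -10/3 ≈ -3.3333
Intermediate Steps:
s(M, B) = 2*M/(-2 + M) (s(M, B) = (2*M)/(-2 + M) = 2*M/(-2 + M))
z = ⅔ (z = 2*(-1)/(-2 - 1) = 2*(-1)/(-3) = 2*(-1)*(-⅓) = ⅔ ≈ 0.66667)
V(h) = h³
(V(0) + X(3, -5))*z = (0³ - 5)*(⅔) = (0 - 5)*(⅔) = -5*⅔ = -10/3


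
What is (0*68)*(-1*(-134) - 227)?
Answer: 0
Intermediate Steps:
(0*68)*(-1*(-134) - 227) = 0*(134 - 227) = 0*(-93) = 0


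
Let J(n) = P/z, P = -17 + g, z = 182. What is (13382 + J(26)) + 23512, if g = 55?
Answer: 3357373/91 ≈ 36894.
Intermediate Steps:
P = 38 (P = -17 + 55 = 38)
J(n) = 19/91 (J(n) = 38/182 = 38*(1/182) = 19/91)
(13382 + J(26)) + 23512 = (13382 + 19/91) + 23512 = 1217781/91 + 23512 = 3357373/91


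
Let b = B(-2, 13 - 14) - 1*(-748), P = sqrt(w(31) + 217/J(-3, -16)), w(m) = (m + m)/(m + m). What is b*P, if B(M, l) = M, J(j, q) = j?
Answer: 746*I*sqrt(642)/3 ≈ 6300.6*I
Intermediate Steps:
w(m) = 1 (w(m) = (2*m)/((2*m)) = (2*m)*(1/(2*m)) = 1)
P = I*sqrt(642)/3 (P = sqrt(1 + 217/(-3)) = sqrt(1 + 217*(-1/3)) = sqrt(1 - 217/3) = sqrt(-214/3) = I*sqrt(642)/3 ≈ 8.4459*I)
b = 746 (b = -2 - 1*(-748) = -2 + 748 = 746)
b*P = 746*(I*sqrt(642)/3) = 746*I*sqrt(642)/3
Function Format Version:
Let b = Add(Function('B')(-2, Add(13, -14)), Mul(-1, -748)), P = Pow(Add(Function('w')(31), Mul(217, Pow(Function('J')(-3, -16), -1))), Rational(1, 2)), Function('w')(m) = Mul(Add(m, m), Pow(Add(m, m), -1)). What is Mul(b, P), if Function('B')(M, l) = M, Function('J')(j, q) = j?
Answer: Mul(Rational(746, 3), I, Pow(642, Rational(1, 2))) ≈ Mul(6300.6, I)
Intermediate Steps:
Function('w')(m) = 1 (Function('w')(m) = Mul(Mul(2, m), Pow(Mul(2, m), -1)) = Mul(Mul(2, m), Mul(Rational(1, 2), Pow(m, -1))) = 1)
P = Mul(Rational(1, 3), I, Pow(642, Rational(1, 2))) (P = Pow(Add(1, Mul(217, Pow(-3, -1))), Rational(1, 2)) = Pow(Add(1, Mul(217, Rational(-1, 3))), Rational(1, 2)) = Pow(Add(1, Rational(-217, 3)), Rational(1, 2)) = Pow(Rational(-214, 3), Rational(1, 2)) = Mul(Rational(1, 3), I, Pow(642, Rational(1, 2))) ≈ Mul(8.4459, I))
b = 746 (b = Add(-2, Mul(-1, -748)) = Add(-2, 748) = 746)
Mul(b, P) = Mul(746, Mul(Rational(1, 3), I, Pow(642, Rational(1, 2)))) = Mul(Rational(746, 3), I, Pow(642, Rational(1, 2)))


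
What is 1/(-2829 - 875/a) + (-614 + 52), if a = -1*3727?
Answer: -5925061823/10542808 ≈ -562.00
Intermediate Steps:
a = -3727
1/(-2829 - 875/a) + (-614 + 52) = 1/(-2829 - 875/(-3727)) + (-614 + 52) = 1/(-2829 - 875*(-1/3727)) - 562 = 1/(-2829 + 875/3727) - 562 = 1/(-10542808/3727) - 562 = -3727/10542808 - 562 = -5925061823/10542808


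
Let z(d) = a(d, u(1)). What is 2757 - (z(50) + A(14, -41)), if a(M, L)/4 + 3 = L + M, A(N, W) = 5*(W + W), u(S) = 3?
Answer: 2967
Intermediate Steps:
A(N, W) = 10*W (A(N, W) = 5*(2*W) = 10*W)
a(M, L) = -12 + 4*L + 4*M (a(M, L) = -12 + 4*(L + M) = -12 + (4*L + 4*M) = -12 + 4*L + 4*M)
z(d) = 4*d (z(d) = -12 + 4*3 + 4*d = -12 + 12 + 4*d = 4*d)
2757 - (z(50) + A(14, -41)) = 2757 - (4*50 + 10*(-41)) = 2757 - (200 - 410) = 2757 - 1*(-210) = 2757 + 210 = 2967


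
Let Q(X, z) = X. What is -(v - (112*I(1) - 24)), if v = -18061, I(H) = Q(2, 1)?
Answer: 18261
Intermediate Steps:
I(H) = 2
-(v - (112*I(1) - 24)) = -(-18061 - (112*2 - 24)) = -(-18061 - (224 - 24)) = -(-18061 - 1*200) = -(-18061 - 200) = -1*(-18261) = 18261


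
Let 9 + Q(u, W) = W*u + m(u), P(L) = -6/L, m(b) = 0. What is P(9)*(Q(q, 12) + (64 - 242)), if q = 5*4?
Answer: -106/3 ≈ -35.333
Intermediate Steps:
q = 20
Q(u, W) = -9 + W*u (Q(u, W) = -9 + (W*u + 0) = -9 + W*u)
P(9)*(Q(q, 12) + (64 - 242)) = (-6/9)*((-9 + 12*20) + (64 - 242)) = (-6*⅑)*((-9 + 240) - 178) = -2*(231 - 178)/3 = -⅔*53 = -106/3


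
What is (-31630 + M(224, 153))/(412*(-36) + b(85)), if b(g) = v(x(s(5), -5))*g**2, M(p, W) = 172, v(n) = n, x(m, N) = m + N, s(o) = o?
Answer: 5243/2472 ≈ 2.1210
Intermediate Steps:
x(m, N) = N + m
b(g) = 0 (b(g) = (-5 + 5)*g**2 = 0*g**2 = 0)
(-31630 + M(224, 153))/(412*(-36) + b(85)) = (-31630 + 172)/(412*(-36) + 0) = -31458/(-14832 + 0) = -31458/(-14832) = -31458*(-1/14832) = 5243/2472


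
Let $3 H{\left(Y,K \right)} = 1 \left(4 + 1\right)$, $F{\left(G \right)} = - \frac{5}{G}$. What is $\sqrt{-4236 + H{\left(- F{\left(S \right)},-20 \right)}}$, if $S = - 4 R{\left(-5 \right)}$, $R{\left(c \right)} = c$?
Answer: $\frac{i \sqrt{38109}}{3} \approx 65.072 i$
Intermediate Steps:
$S = 20$ ($S = \left(-4\right) \left(-5\right) = 20$)
$H{\left(Y,K \right)} = \frac{5}{3}$ ($H{\left(Y,K \right)} = \frac{1 \left(4 + 1\right)}{3} = \frac{1 \cdot 5}{3} = \frac{1}{3} \cdot 5 = \frac{5}{3}$)
$\sqrt{-4236 + H{\left(- F{\left(S \right)},-20 \right)}} = \sqrt{-4236 + \frac{5}{3}} = \sqrt{- \frac{12703}{3}} = \frac{i \sqrt{38109}}{3}$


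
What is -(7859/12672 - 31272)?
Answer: 396270925/12672 ≈ 31271.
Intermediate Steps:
-(7859/12672 - 31272) = -1*(-396270925/12672) = 396270925/12672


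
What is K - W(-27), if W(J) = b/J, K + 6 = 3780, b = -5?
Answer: 101893/27 ≈ 3773.8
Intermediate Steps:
K = 3774 (K = -6 + 3780 = 3774)
W(J) = -5/J
K - W(-27) = 3774 - (-5)/(-27) = 3774 - (-5)*(-1)/27 = 3774 - 1*5/27 = 3774 - 5/27 = 101893/27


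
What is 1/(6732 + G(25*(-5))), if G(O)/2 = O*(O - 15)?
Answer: 1/41732 ≈ 2.3962e-5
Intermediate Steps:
G(O) = 2*O*(-15 + O) (G(O) = 2*(O*(O - 15)) = 2*(O*(-15 + O)) = 2*O*(-15 + O))
1/(6732 + G(25*(-5))) = 1/(6732 + 2*(25*(-5))*(-15 + 25*(-5))) = 1/(6732 + 2*(-125)*(-15 - 125)) = 1/(6732 + 2*(-125)*(-140)) = 1/(6732 + 35000) = 1/41732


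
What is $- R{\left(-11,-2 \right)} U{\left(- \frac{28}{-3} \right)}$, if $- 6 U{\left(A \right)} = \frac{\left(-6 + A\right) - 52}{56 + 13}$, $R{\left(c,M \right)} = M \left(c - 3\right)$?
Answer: $- \frac{2044}{621} \approx -3.2915$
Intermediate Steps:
$R{\left(c,M \right)} = M \left(-3 + c\right)$
$U{\left(A \right)} = \frac{29}{207} - \frac{A}{414}$ ($U{\left(A \right)} = - \frac{\left(\left(-6 + A\right) - 52\right) \frac{1}{56 + 13}}{6} = - \frac{\left(-58 + A\right) \frac{1}{69}}{6} = - \frac{- \frac{58}{69} + \frac{A}{69}}{6} = \frac{29}{207} - \frac{A}{414}$)
$- R{\left(-11,-2 \right)} U{\left(- \frac{28}{-3} \right)} = - \left(-2\right) \left(-3 - 11\right) \left(\frac{29}{207} - \frac{\left(-28\right) \frac{1}{-3}}{414}\right) = - \left(-2\right) \left(-14\right) \left(\frac{29}{207} - \frac{\left(-28\right) \left(- \frac{1}{3}\right)}{414}\right) = \left(-1\right) 28 \left(\frac{29}{207} - \frac{14}{621}\right) = - 28 \left(\frac{29}{207} - \frac{14}{621}\right) = \left(-28\right) \frac{73}{621} = - \frac{2044}{621}$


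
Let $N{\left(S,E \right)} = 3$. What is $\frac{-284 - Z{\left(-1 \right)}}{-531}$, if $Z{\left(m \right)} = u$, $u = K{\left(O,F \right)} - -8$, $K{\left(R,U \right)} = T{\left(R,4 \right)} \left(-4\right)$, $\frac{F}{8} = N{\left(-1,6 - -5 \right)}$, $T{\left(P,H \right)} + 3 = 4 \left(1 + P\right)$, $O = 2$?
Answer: $\frac{256}{531} \approx 0.48211$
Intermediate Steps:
$T{\left(P,H \right)} = 1 + 4 P$ ($T{\left(P,H \right)} = -3 + 4 \left(1 + P\right) = -3 + \left(4 + 4 P\right) = 1 + 4 P$)
$F = 24$ ($F = 8 \cdot 3 = 24$)
$K{\left(R,U \right)} = -4 - 16 R$ ($K{\left(R,U \right)} = \left(1 + 4 R\right) \left(-4\right) = -4 - 16 R$)
$u = -28$ ($u = \left(-4 - 32\right) - -8 = \left(-4 - 32\right) + 8 = -36 + 8 = -28$)
$Z{\left(m \right)} = -28$
$\frac{-284 - Z{\left(-1 \right)}}{-531} = \frac{-284 - -28}{-531} = \left(-284 + 28\right) \left(- \frac{1}{531}\right) = \left(-256\right) \left(- \frac{1}{531}\right) = \frac{256}{531}$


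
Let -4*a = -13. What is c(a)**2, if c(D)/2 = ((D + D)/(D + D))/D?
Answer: 64/169 ≈ 0.37870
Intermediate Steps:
a = 13/4 (a = -1/4*(-13) = 13/4 ≈ 3.2500)
c(D) = 2/D (c(D) = 2*(((D + D)/(D + D))/D) = 2*(((2*D)/((2*D)))/D) = 2*(((2*D)*(1/(2*D)))/D) = 2*(1/D) = 2/D)
c(a)**2 = (2/(13/4))**2 = (2*(4/13))**2 = (8/13)**2 = 64/169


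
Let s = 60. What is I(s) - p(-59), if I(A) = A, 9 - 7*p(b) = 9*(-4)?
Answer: 375/7 ≈ 53.571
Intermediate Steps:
p(b) = 45/7 (p(b) = 9/7 - 9*(-4)/7 = 9/7 - 1/7*(-36) = 9/7 + 36/7 = 45/7)
I(s) - p(-59) = 60 - 1*45/7 = 60 - 45/7 = 375/7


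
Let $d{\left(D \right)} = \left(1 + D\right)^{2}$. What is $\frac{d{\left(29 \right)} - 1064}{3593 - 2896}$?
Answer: $- \frac{4}{17} \approx -0.23529$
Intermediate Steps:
$\frac{d{\left(29 \right)} - 1064}{3593 - 2896} = \frac{\left(1 + 29\right)^{2} - 1064}{3593 - 2896} = \frac{30^{2} - 1064}{697} = \left(900 - 1064\right) \frac{1}{697} = \left(-164\right) \frac{1}{697} = - \frac{4}{17}$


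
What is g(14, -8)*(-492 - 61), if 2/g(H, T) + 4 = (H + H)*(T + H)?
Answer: -553/82 ≈ -6.7439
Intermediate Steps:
g(H, T) = 2/(-4 + 2*H*(H + T)) (g(H, T) = 2/(-4 + (H + H)*(T + H)) = 2/(-4 + (2*H)*(H + T)) = 2/(-4 + 2*H*(H + T)))
g(14, -8)*(-492 - 61) = (-492 - 61)/(-2 + 14**2 + 14*(-8)) = -553/(-2 + 196 - 112) = -553/82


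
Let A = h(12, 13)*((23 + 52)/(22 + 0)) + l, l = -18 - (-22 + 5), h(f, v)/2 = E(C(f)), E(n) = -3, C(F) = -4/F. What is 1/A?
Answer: -11/236 ≈ -0.046610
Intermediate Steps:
h(f, v) = -6 (h(f, v) = 2*(-3) = -6)
l = -1 (l = -18 - 1*(-17) = -18 + 17 = -1)
A = -236/11 (A = -6*(23 + 52)/(22 + 0) - 1 = -450/22 - 1 = -6*75/22 - 1 = -225/11 - 1 = -236/11 ≈ -21.455)
1/A = 1/(-236/11) = -11/236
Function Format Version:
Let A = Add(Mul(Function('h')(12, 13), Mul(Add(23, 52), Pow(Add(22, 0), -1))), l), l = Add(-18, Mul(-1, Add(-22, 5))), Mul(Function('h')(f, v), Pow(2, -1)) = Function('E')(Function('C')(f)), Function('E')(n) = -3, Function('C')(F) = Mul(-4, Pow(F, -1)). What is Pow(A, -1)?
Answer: Rational(-11, 236) ≈ -0.046610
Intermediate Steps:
Function('h')(f, v) = -6 (Function('h')(f, v) = Mul(2, -3) = -6)
l = -1 (l = Add(-18, Mul(-1, -17)) = Add(-18, 17) = -1)
A = Rational(-236, 11) (A = Add(Mul(-6, Mul(Add(23, 52), Pow(Add(22, 0), -1))), -1) = Add(Mul(-6, Mul(75, Pow(22, -1))), -1) = Add(Mul(-6, Mul(75, Rational(1, 22))), -1) = Add(Mul(-6, Rational(75, 22)), -1) = Add(Rational(-225, 11), -1) = Rational(-236, 11) ≈ -21.455)
Pow(A, -1) = Pow(Rational(-236, 11), -1) = Rational(-11, 236)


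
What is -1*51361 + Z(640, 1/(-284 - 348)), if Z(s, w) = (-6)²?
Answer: -51325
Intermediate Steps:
Z(s, w) = 36
-1*51361 + Z(640, 1/(-284 - 348)) = -1*51361 + 36 = -51361 + 36 = -51325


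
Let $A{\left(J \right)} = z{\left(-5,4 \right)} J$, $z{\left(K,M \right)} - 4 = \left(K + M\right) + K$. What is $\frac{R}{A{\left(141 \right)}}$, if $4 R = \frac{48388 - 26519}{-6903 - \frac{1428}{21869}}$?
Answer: $\frac{478253161}{170286416280} \approx 0.0028085$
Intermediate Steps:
$z{\left(K,M \right)} = 4 + M + 2 K$ ($z{\left(K,M \right)} = 4 + \left(\left(K + M\right) + K\right) = 4 + \left(M + 2 K\right) = 4 + M + 2 K$)
$A{\left(J \right)} = - 2 J$ ($A{\left(J \right)} = \left(4 + 4 + 2 \left(-5\right)\right) J = \left(4 + 4 - 10\right) J = - 2 J$)
$R = - \frac{478253161}{603852540}$ ($R = \frac{\left(48388 - 26519\right) \frac{1}{-6903 - \frac{1428}{21869}}}{4} = \frac{21869 \frac{1}{-6903 - \frac{1428}{21869}}}{4} = \frac{21869 \frac{1}{- \frac{150963135}{21869}}}{4} = \frac{21869 \left(- \frac{21869}{150963135}\right)}{4} = \frac{1}{4} \left(- \frac{478253161}{150963135}\right) = - \frac{478253161}{603852540} \approx -0.792$)
$\frac{R}{A{\left(141 \right)}} = - \frac{478253161}{603852540 \left(\left(-2\right) 141\right)} = - \frac{478253161}{603852540 \left(-282\right)} = \left(- \frac{478253161}{603852540}\right) \left(- \frac{1}{282}\right) = \frac{478253161}{170286416280}$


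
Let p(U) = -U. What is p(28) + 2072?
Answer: 2044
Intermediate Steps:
p(28) + 2072 = -1*28 + 2072 = -28 + 2072 = 2044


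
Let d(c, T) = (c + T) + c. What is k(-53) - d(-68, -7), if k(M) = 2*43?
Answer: 229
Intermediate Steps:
k(M) = 86
d(c, T) = T + 2*c (d(c, T) = (T + c) + c = T + 2*c)
k(-53) - d(-68, -7) = 86 - (-7 + 2*(-68)) = 86 - (-7 - 136) = 86 - 1*(-143) = 86 + 143 = 229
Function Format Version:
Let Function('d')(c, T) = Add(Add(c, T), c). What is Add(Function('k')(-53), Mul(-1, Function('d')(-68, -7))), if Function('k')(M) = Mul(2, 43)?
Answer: 229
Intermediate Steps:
Function('k')(M) = 86
Function('d')(c, T) = Add(T, Mul(2, c)) (Function('d')(c, T) = Add(Add(T, c), c) = Add(T, Mul(2, c)))
Add(Function('k')(-53), Mul(-1, Function('d')(-68, -7))) = Add(86, Mul(-1, Add(-7, Mul(2, -68)))) = Add(86, Mul(-1, Add(-7, -136))) = Add(86, Mul(-1, -143)) = Add(86, 143) = 229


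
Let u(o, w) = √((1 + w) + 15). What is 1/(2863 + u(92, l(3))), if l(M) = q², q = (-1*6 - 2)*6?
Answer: 2863/8194449 - 4*√145/8194449 ≈ 0.00034350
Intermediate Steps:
q = -48 (q = (-6 - 2)*6 = -8*6 = -48)
l(M) = 2304 (l(M) = (-48)² = 2304)
u(o, w) = √(16 + w)
1/(2863 + u(92, l(3))) = 1/(2863 + √(16 + 2304)) = 1/(2863 + √2320) = 1/(2863 + 4*√145)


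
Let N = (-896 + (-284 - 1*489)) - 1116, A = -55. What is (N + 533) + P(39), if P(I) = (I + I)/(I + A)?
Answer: -18055/8 ≈ -2256.9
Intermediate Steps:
N = -2785 (N = (-896 + (-284 - 489)) - 1116 = (-896 - 773) - 1116 = -1669 - 1116 = -2785)
P(I) = 2*I/(-55 + I) (P(I) = (I + I)/(I - 55) = (2*I)/(-55 + I) = 2*I/(-55 + I))
(N + 533) + P(39) = (-2785 + 533) + 2*39/(-55 + 39) = -2252 + 2*39/(-16) = -2252 + 2*39*(-1/16) = -2252 - 39/8 = -18055/8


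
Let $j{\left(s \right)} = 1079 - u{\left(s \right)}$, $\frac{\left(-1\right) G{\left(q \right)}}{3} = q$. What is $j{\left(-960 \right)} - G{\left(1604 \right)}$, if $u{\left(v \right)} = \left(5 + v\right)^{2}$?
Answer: $-906134$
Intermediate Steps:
$G{\left(q \right)} = - 3 q$
$j{\left(s \right)} = 1079 - \left(5 + s\right)^{2}$
$j{\left(-960 \right)} - G{\left(1604 \right)} = \left(1079 - \left(5 - 960\right)^{2}\right) - \left(-3\right) 1604 = \left(1079 - \left(-955\right)^{2}\right) - -4812 = \left(1079 - 912025\right) + 4812 = -910946 + 4812 = -906134$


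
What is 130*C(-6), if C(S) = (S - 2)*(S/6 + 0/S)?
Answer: 1040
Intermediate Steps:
C(S) = S*(-2 + S)/6 (C(S) = (-2 + S)*(S*(1/6) + 0) = (-2 + S)*(S/6 + 0) = (-2 + S)*(S/6) = S*(-2 + S)/6)
130*C(-6) = 130*((1/6)*(-6)*(-2 - 6)) = 130*((1/6)*(-6)*(-8)) = 130*8 = 1040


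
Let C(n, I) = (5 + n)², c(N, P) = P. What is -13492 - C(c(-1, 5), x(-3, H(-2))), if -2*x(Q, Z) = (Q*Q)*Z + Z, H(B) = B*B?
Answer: -13592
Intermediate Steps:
H(B) = B²
x(Q, Z) = -Z/2 - Z*Q²/2 (x(Q, Z) = -((Q*Q)*Z + Z)/2 = -(Q²*Z + Z)/2 = -(Z*Q² + Z)/2 = -(Z + Z*Q²)/2 = -Z/2 - Z*Q²/2)
-13492 - C(c(-1, 5), x(-3, H(-2))) = -13492 - (5 + 5)² = -13492 - 1*10² = -13492 - 1*100 = -13492 - 100 = -13592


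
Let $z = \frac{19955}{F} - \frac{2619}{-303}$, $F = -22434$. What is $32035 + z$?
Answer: $\frac{72603561617}{2265834} \approx 32043.0$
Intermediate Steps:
$z = \frac{17569427}{2265834}$ ($z = \frac{19955}{-22434} - \frac{2619}{-303} = 19955 \left(- \frac{1}{22434}\right) - - \frac{873}{101} = - \frac{19955}{22434} + \frac{873}{101} = \frac{17569427}{2265834} \approx 7.7541$)
$32035 + z = 32035 + \frac{17569427}{2265834} = \frac{72603561617}{2265834}$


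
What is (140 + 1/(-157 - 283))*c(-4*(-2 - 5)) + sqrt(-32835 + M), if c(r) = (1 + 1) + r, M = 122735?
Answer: 184797/44 + 10*sqrt(899) ≈ 4499.8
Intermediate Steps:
c(r) = 2 + r
(140 + 1/(-157 - 283))*c(-4*(-2 - 5)) + sqrt(-32835 + M) = (140 + 1/(-157 - 283))*(2 - 4*(-2 - 5)) + sqrt(-32835 + 122735) = (140 + 1/(-440))*(2 - 4*(-7)) + sqrt(89900) = (140 - 1/440)*(2 + 28) + 10*sqrt(899) = (61599/440)*30 + 10*sqrt(899) = 184797/44 + 10*sqrt(899)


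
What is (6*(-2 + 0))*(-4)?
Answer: 48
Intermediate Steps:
(6*(-2 + 0))*(-4) = (6*(-2))*(-4) = -12*(-4) = 48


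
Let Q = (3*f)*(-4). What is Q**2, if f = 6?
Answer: 5184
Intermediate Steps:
Q = -72 (Q = (3*6)*(-4) = 18*(-4) = -72)
Q**2 = (-72)**2 = 5184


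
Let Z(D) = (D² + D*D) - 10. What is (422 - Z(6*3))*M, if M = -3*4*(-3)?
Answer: -7776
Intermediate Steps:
Z(D) = -10 + 2*D² (Z(D) = (D² + D²) - 10 = 2*D² - 10 = -10 + 2*D²)
M = 36 (M = -12*(-3) = 36)
(422 - Z(6*3))*M = (422 - (-10 + 2*(6*3)²))*36 = (422 - (-10 + 2*18²))*36 = (422 - (-10 + 2*324))*36 = (422 - (-10 + 648))*36 = (422 - 1*638)*36 = (422 - 638)*36 = -216*36 = -7776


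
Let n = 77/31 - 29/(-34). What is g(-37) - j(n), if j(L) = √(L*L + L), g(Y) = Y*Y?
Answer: 1369 - √16076207/1054 ≈ 1365.2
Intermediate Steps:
g(Y) = Y²
n = 3517/1054 (n = 77*(1/31) - 29*(-1/34) = 77/31 + 29/34 = 3517/1054 ≈ 3.3368)
j(L) = √(L + L²) (j(L) = √(L² + L) = √(L + L²))
g(-37) - j(n) = (-37)² - √(3517*(1 + 3517/1054)/1054) = 1369 - √((3517/1054)*(4571/1054)) = 1369 - √(16076207/1110916) = 1369 - √16076207/1054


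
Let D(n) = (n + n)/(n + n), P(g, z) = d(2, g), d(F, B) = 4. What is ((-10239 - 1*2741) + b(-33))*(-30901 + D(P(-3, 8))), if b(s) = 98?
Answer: 398053800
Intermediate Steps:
P(g, z) = 4
D(n) = 1 (D(n) = (2*n)/((2*n)) = (2*n)*(1/(2*n)) = 1)
((-10239 - 1*2741) + b(-33))*(-30901 + D(P(-3, 8))) = ((-10239 - 1*2741) + 98)*(-30901 + 1) = ((-10239 - 2741) + 98)*(-30900) = (-12980 + 98)*(-30900) = -12882*(-30900) = 398053800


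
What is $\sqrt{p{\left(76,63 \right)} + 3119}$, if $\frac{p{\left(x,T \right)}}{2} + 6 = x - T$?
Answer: $\sqrt{3133} \approx 55.973$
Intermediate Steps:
$p{\left(x,T \right)} = -12 - 2 T + 2 x$ ($p{\left(x,T \right)} = -12 + 2 \left(x - T\right) = -12 - \left(- 2 x + 2 T\right) = -12 - 2 T + 2 x$)
$\sqrt{p{\left(76,63 \right)} + 3119} = \sqrt{\left(-12 - 126 + 2 \cdot 76\right) + 3119} = \sqrt{\left(-12 - 126 + 152\right) + 3119} = \sqrt{14 + 3119} = \sqrt{3133}$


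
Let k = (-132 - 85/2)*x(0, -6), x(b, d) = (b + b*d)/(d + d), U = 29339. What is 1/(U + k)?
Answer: 1/29339 ≈ 3.4084e-5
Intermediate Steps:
x(b, d) = (b + b*d)/(2*d) (x(b, d) = (b + b*d)/((2*d)) = (b + b*d)*(1/(2*d)) = (b + b*d)/(2*d))
k = 0 (k = (-132 - 85/2)*((½)*0*(1 - 6)/(-6)) = (-132 - 85*½)*((½)*0*(-⅙)*(-5)) = (-132 - 85/2)*0 = -349/2*0 = 0)
1/(U + k) = 1/(29339 + 0) = 1/29339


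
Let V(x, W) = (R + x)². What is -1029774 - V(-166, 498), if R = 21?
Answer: -1050799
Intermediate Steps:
V(x, W) = (21 + x)²
-1029774 - V(-166, 498) = -1029774 - (21 - 166)² = -1029774 - 1*(-145)² = -1029774 - 1*21025 = -1029774 - 21025 = -1050799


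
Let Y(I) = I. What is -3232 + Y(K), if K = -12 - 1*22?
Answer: -3266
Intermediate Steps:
K = -34 (K = -12 - 22 = -34)
-3232 + Y(K) = -3232 - 34 = -3266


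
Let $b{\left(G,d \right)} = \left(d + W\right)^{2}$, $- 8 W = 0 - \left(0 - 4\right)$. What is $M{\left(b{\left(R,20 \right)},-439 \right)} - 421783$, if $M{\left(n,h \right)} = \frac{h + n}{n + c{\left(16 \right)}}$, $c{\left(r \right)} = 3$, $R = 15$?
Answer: $- \frac{646593574}{1533} \approx -4.2178 \cdot 10^{5}$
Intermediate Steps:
$W = - \frac{1}{2}$ ($W = - \frac{0 - \left(0 - 4\right)}{8} = - \frac{0 - -4}{8} = - \frac{0 + 4}{8} = \left(- \frac{1}{8}\right) 4 = - \frac{1}{2} \approx -0.5$)
$b{\left(G,d \right)} = \left(- \frac{1}{2} + d\right)^{2}$ ($b{\left(G,d \right)} = \left(d - \frac{1}{2}\right)^{2} = \left(- \frac{1}{2} + d\right)^{2}$)
$M{\left(n,h \right)} = \frac{h + n}{3 + n}$ ($M{\left(n,h \right)} = \frac{h + n}{n + 3} = \frac{h + n}{3 + n}$)
$M{\left(b{\left(R,20 \right)},-439 \right)} - 421783 = \frac{-439 + \frac{\left(-1 + 2 \cdot 20\right)^{2}}{4}}{3 + \frac{\left(-1 + 2 \cdot 20\right)^{2}}{4}} - 421783 = \frac{-439 + \frac{\left(-1 + 40\right)^{2}}{4}}{3 + \frac{\left(-1 + 40\right)^{2}}{4}} - 421783 = \frac{-439 + \frac{39^{2}}{4}}{3 + \frac{39^{2}}{4}} - 421783 = \frac{-439 + \frac{1}{4} \cdot 1521}{3 + \frac{1}{4} \cdot 1521} - 421783 = \frac{-439 + \frac{1521}{4}}{3 + \frac{1521}{4}} - 421783 = \frac{1}{\frac{1533}{4}} \left(- \frac{235}{4}\right) - 421783 = \frac{4}{1533} \left(- \frac{235}{4}\right) - 421783 = - \frac{235}{1533} - 421783 = - \frac{646593574}{1533}$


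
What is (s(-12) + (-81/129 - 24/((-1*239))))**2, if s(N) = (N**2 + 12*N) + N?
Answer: 16575275025/105616729 ≈ 156.94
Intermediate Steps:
s(N) = N**2 + 13*N
(s(-12) + (-81/129 - 24/((-1*239))))**2 = (-12*(13 - 12) + (-81/129 - 24/((-1*239))))**2 = (-12*1 + (-81*1/129 - 24/(-239)))**2 = (-12 + (-27/43 - 24*(-1/239)))**2 = (-12 + (-27/43 + 24/239))**2 = (-12 - 5421/10277)**2 = (-128745/10277)**2 = 16575275025/105616729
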